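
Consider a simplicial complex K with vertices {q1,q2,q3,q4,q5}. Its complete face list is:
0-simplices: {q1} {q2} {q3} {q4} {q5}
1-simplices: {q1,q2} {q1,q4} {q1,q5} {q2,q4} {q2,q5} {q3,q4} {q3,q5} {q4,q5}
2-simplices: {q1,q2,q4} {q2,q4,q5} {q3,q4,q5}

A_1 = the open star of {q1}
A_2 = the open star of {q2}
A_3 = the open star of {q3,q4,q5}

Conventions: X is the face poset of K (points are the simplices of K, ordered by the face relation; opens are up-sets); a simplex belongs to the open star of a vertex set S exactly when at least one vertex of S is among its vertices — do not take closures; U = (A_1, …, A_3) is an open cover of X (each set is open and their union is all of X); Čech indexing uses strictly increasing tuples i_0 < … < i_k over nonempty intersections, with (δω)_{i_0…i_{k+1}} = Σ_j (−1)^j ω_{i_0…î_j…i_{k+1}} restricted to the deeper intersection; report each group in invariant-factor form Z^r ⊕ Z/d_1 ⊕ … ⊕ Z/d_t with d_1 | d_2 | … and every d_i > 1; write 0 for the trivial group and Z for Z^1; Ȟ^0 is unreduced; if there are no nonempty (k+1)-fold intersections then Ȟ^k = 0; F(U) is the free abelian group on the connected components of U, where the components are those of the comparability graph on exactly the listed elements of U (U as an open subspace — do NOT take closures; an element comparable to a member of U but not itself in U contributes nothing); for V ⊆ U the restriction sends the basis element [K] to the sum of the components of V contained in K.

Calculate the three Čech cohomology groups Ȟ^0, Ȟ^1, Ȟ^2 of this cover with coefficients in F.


intersection data:
  A1={{q1},{q1,q2},{q1,q4},{q1,q5},{q1,q2,q4}} A2={{q2},{q1,q2},{q2,q4},{q2,q5},{q1,q2,q4},{q2,q4,q5}} A3={{q3},{q4},{q5},{q1,q4},{q1,q5},{q2,q4},{q2,q5},{q3,q4},{q3,q5},{q4,q5},{q1,q2,q4},{q2,q4,q5},{q3,q4,q5}}
  A12={{q1,q2},{q1,q2,q4}} A13={{q1,q4},{q1,q5},{q1,q2,q4}} A23={{q2,q4},{q2,q5},{q1,q2,q4},{q2,q4,q5}}
  A123={{q1,q2,q4}}
components per intersection:
  A1: {{q1},{q1,q2},{q1,q4},{q1,q5},{q1,q2,q4}}
  A2: {{q2},{q1,q2},{q2,q4},{q2,q5},{q1,q2,q4},{q2,q4,q5}}
  A3: {{q3},{q4},{q5},{q1,q4},{q1,q5},{q2,q4},{q2,q5},{q3,q4},{q3,q5},{q4,q5},{q1,q2,q4},{q2,q4,q5},{q3,q4,q5}}
  A12: {{q1,q2},{q1,q2,q4}}
  A13: {{q1,q4},{q1,q2,q4}} {{q1,q5}}
  A23: {{q2,q4},{q2,q5},{q1,q2,q4},{q2,q4,q5}}
  A123: {{q1,q2,q4}}
C dims 3,4,1; δ0: rk 2, SNF 1^2; δ1: rk 1, SNF 1^1
Ȟ^0 = (3 − 2) − 0 = 1, so Ȟ^0 ≅ Z
Ȟ^1 = (4 − 1) − 2 = 1, so Ȟ^1 ≅ Z
Ȟ^2 = (1 − 0) − 1 = 0, so Ȟ^2 ≅ 0

Ȟ^0 ≅ Z,  Ȟ^1 ≅ Z,  Ȟ^2 ≅ 0


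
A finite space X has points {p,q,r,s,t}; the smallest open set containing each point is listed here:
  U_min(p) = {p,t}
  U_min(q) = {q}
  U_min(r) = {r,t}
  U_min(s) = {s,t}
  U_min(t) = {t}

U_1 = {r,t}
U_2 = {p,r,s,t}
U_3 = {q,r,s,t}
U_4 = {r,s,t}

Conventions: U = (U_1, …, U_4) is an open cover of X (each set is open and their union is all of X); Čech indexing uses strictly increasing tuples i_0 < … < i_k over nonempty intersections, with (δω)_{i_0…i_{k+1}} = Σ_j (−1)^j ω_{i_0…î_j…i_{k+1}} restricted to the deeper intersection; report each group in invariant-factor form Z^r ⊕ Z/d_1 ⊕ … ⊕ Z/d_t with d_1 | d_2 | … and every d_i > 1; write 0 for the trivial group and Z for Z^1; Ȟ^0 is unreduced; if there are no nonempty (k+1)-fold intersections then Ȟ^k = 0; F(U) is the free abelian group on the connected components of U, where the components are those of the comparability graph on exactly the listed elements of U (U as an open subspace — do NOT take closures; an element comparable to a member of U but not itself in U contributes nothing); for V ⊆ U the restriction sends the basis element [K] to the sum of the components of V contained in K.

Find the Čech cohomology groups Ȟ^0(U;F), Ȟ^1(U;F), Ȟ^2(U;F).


nonempty overlaps:
  U12={r,t} U13={r,t} U14={r,t} U23={r,s,t} U24={r,s,t} U34={r,s,t}
  U123={r,t} U124={r,t} U134={r,t} U234={r,s,t}
  U1234={r,t}
components per intersection:
  U1: {r,t}
  U2: {p,r,s,t}
  U3: {q} {r,s,t}
  U4: {r,s,t}
  U12: {r,t}
  U13: {r,t}
  U14: {r,t}
  U23: {r,s,t}
  U24: {r,s,t}
  U34: {r,s,t}
  U123: {r,t}
  U124: {r,t}
  U134: {r,t}
  U234: {r,s,t}
  U1234: {r,t}
C dims 5,6,4,1; δ0: rk 3, SNF 1^3; δ1: rk 3, SNF 1^3; δ2: rk 1, SNF 1^1
degree 0: 5−3−0 = 2 → Ȟ^0 ≅ Z^2
degree 1: 6−3−3 = 0 → Ȟ^1 ≅ 0
degree 2: 4−1−3 = 0 → Ȟ^2 ≅ 0

Ȟ^0 = Z^2,  Ȟ^1 = 0,  Ȟ^2 = 0


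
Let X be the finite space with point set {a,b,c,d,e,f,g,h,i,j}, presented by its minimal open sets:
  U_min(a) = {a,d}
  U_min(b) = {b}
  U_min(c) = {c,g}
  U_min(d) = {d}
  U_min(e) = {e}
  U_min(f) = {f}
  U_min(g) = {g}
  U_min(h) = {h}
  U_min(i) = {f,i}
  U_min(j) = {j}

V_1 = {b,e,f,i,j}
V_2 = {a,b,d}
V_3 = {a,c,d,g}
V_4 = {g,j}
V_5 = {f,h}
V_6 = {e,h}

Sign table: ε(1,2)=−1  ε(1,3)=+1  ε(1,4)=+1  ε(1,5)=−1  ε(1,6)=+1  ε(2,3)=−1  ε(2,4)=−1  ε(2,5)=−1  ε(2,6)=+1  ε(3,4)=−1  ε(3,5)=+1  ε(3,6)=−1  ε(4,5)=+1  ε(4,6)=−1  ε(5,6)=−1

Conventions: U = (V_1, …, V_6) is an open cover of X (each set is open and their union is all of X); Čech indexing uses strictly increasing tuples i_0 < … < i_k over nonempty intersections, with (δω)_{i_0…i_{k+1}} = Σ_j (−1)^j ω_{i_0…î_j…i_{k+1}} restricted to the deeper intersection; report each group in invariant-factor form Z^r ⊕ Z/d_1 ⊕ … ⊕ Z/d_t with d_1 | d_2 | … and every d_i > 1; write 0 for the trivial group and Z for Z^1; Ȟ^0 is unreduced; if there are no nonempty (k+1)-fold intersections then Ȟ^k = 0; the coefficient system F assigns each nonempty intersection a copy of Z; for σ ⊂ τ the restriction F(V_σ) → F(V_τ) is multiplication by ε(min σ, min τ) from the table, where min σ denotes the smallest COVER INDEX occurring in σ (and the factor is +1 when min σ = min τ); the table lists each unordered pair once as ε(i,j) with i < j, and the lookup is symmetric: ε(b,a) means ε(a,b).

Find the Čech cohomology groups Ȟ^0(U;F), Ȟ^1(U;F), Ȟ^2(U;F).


intersection data:
  V12={b} V14={j} V15={f} V16={e} V23={a,d} V34={g} V56={h}
C dims 6,7; δ0: rk 6, SNF 1^5·2
Ȟ^0 = (6 − 6) − 0 = 0, so Ȟ^0 ≅ 0
Ȟ^1 = (7 − 0) − 6 = 1 plus torsion [2], so Ȟ^1 ≅ Z ⊕ Z/2
Ȟ^2 = (0 − 0) − 0 = 0, so Ȟ^2 ≅ 0

Ȟ^0(U;F) ≅ 0; Ȟ^1(U;F) ≅ Z ⊕ Z/2; Ȟ^2(U;F) ≅ 0


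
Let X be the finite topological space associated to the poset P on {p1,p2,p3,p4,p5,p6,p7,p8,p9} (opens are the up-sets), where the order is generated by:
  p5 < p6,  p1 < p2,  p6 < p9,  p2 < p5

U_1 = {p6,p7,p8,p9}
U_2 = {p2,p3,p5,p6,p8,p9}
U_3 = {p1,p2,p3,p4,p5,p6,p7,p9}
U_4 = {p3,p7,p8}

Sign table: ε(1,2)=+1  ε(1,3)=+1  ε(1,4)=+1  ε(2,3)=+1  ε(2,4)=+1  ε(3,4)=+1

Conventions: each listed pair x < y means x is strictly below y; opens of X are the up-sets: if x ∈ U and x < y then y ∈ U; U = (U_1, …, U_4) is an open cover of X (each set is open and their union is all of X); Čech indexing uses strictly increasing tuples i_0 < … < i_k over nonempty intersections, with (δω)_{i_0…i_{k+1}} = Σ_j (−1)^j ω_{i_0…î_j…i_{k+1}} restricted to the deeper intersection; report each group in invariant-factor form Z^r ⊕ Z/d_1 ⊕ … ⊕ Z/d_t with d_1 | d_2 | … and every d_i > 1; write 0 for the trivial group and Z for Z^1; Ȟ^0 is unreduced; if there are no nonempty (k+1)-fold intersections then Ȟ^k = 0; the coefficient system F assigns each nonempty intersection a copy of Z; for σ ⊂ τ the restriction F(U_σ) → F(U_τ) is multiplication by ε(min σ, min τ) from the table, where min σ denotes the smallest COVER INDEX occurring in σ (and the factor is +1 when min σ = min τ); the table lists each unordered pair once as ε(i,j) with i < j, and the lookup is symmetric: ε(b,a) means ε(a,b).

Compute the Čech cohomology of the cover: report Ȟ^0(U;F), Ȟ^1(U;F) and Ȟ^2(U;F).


cover nerve:
  U12={p6,p8,p9} U13={p6,p7,p9} U14={p7,p8} U23={p2,p3,p5,p6,p9} U24={p3,p8} U34={p3,p7}
  U123={p6,p9} U124={p8} U134={p7} U234={p3}
C dims 4,6,4; δ0: rk 3, SNF 1^3; δ1: rk 3, SNF 1^3
Ȟ^0: (4−3)−0=1 ⇒ Z
Ȟ^1: (6−3)−3=0 ⇒ 0
Ȟ^2: (4−0)−3=1 ⇒ Z

Ȟ^0 = Z,  Ȟ^1 = 0,  Ȟ^2 = Z


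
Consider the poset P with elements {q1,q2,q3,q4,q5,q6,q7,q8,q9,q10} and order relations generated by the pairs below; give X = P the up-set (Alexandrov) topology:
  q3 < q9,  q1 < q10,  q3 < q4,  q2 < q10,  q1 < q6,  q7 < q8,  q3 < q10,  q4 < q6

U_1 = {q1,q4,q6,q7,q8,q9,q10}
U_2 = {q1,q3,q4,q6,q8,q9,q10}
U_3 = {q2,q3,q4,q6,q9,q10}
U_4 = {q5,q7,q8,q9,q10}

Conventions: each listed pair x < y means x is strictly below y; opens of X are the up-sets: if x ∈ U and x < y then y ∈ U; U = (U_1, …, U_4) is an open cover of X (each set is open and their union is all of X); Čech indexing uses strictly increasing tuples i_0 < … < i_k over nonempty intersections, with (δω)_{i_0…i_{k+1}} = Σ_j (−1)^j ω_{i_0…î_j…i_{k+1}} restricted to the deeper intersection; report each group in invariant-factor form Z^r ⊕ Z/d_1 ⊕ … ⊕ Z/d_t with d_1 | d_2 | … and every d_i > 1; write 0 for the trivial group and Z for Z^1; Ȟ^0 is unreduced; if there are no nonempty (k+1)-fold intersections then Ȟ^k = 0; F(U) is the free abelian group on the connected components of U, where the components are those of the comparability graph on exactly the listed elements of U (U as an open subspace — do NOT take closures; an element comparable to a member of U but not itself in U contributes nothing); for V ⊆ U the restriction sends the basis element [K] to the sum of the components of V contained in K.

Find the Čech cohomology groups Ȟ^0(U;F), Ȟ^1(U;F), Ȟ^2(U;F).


Ȟ^0 ≅ Z^3, Ȟ^1 ≅ 0, Ȟ^2 ≅ 0

nonempty intersections:
  U12={q1,q4,q6,q8,q9,q10} U13={q4,q6,q9,q10} U14={q7,q8,q9,q10} U23={q3,q4,q6,q9,q10} U24={q8,q9,q10} U34={q9,q10}
  U123={q4,q6,q9,q10} U124={q8,q9,q10} U134={q9,q10} U234={q9,q10}
  U1234={q9,q10}
components per intersection:
  U1: {q1,q4,q6,q10} {q7,q8} {q9}
  U2: {q1,q3,q4,q6,q9,q10} {q8}
  U3: {q2,q3,q4,q6,q9,q10}
  U4: {q5} {q7,q8} {q9} {q10}
  U12: {q1,q4,q6,q10} {q8} {q9}
  U13: {q4,q6} {q9} {q10}
  U14: {q7,q8} {q9} {q10}
  U23: {q3,q4,q6,q9,q10}
  U24: {q8} {q9} {q10}
  U34: {q9} {q10}
  U123: {q4,q6} {q9} {q10}
  U124: {q8} {q9} {q10}
  U134: {q9} {q10}
  U234: {q9} {q10}
  U1234: {q9} {q10}
C dims 10,15,10,2; δ0: rk 7, SNF 1^7; δ1: rk 8, SNF 1^8; δ2: rk 2, SNF 1^2
Ȟ^0: (10−7)−0=3 ⇒ Z^3
Ȟ^1: (15−8)−7=0 ⇒ 0
Ȟ^2: (10−2)−8=0 ⇒ 0


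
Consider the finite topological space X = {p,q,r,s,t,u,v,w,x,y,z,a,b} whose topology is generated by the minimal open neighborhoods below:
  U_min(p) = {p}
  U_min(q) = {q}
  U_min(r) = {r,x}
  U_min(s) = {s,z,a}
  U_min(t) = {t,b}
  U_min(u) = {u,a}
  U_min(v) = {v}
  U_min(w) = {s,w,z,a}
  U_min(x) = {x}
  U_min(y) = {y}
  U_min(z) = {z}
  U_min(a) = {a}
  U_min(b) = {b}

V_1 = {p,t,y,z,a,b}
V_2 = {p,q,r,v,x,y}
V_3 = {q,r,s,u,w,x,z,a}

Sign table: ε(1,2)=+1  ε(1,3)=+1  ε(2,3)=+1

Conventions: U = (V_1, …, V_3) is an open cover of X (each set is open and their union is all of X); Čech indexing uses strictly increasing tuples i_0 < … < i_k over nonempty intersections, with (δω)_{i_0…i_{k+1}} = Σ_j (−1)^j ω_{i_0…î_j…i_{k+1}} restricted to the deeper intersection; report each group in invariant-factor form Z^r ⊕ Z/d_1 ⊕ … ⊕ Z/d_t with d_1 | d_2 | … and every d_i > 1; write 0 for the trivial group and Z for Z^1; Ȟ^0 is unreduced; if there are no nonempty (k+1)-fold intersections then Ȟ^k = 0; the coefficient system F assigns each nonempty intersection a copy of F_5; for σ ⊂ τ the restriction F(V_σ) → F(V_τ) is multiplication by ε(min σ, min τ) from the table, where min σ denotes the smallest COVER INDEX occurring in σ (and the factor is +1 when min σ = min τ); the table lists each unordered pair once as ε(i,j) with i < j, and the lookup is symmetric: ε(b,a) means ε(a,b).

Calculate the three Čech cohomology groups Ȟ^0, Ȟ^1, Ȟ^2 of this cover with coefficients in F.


nerve simplices:
  V12={p,y} V13={z,a} V23={q,r,x}
C dims 3,3; δ0: rk_F5 2
degree 0: 3−2−0 = 1 → Ȟ^0 ≅ Z/5
degree 1: 3−0−2 = 1 → Ȟ^1 ≅ Z/5
degree 2: 0−0−0 = 0 → Ȟ^2 ≅ 0

Ȟ^0 ≅ Z/5; Ȟ^1 ≅ Z/5; Ȟ^2 ≅ 0


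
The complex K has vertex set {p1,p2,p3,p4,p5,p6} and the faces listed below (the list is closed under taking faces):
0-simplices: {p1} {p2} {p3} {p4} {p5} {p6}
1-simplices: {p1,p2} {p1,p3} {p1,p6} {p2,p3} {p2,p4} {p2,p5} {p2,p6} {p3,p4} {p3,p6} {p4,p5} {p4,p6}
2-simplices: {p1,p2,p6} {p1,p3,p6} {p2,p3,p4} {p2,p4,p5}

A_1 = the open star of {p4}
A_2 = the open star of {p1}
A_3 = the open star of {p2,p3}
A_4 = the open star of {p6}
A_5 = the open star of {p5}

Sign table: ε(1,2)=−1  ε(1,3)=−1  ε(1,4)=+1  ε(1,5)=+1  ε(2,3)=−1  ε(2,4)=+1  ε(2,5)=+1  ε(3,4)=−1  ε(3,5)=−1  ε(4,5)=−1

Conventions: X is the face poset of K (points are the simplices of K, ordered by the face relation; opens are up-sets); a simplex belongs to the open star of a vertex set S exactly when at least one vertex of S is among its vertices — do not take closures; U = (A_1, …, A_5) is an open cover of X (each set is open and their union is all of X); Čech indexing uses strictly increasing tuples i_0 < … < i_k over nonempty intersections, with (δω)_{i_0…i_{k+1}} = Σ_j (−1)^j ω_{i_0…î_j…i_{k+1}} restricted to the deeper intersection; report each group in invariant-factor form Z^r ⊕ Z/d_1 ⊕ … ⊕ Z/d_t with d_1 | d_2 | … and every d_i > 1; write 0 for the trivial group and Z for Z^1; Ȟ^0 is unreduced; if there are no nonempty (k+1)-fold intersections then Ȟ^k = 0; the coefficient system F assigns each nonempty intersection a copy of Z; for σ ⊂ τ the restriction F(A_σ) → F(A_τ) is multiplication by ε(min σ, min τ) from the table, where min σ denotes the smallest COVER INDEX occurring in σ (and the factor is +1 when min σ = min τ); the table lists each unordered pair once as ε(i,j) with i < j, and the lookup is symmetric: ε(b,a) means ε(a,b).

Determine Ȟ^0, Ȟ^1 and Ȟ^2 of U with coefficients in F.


intersection data:
  A1={{p4},{p2,p4},{p3,p4},{p4,p5},{p4,p6},{p2,p3,p4},{p2,p4,p5}} A2={{p1},{p1,p2},{p1,p3},{p1,p6},{p1,p2,p6},{p1,p3,p6}} A3={{p2},{p3},{p1,p2},{p1,p3},{p2,p3},{p2,p4},{p2,p5},{p2,p6},{p3,p4},{p3,p6},{p1,p2,p6},{p1,p3,p6},{p2,p3,p4},{p2,p4,p5}} A4={{p6},{p1,p6},{p2,p6},{p3,p6},{p4,p6},{p1,p2,p6},{p1,p3,p6}} A5={{p5},{p2,p5},{p4,p5},{p2,p4,p5}}
  A13={{p2,p4},{p3,p4},{p2,p3,p4},{p2,p4,p5}} A14={{p4,p6}} A15={{p4,p5},{p2,p4,p5}} A23={{p1,p2},{p1,p3},{p1,p2,p6},{p1,p3,p6}} A24={{p1,p6},{p1,p2,p6},{p1,p3,p6}} A34={{p2,p6},{p3,p6},{p1,p2,p6},{p1,p3,p6}} A35={{p2,p5},{p2,p4,p5}}
  A135={{p2,p4,p5}} A234={{p1,p2,p6},{p1,p3,p6}}
C dims 5,7,2; δ0: rk 4, SNF 1^4; δ1: rk 2, SNF 1^2
Ȟ^0 = (5 − 4) − 0 = 1, so Ȟ^0 ≅ Z
Ȟ^1 = (7 − 2) − 4 = 1, so Ȟ^1 ≅ Z
Ȟ^2 = (2 − 0) − 2 = 0, so Ȟ^2 ≅ 0

Ȟ^0(U;F) ≅ Z, Ȟ^1(U;F) ≅ Z, Ȟ^2(U;F) ≅ 0


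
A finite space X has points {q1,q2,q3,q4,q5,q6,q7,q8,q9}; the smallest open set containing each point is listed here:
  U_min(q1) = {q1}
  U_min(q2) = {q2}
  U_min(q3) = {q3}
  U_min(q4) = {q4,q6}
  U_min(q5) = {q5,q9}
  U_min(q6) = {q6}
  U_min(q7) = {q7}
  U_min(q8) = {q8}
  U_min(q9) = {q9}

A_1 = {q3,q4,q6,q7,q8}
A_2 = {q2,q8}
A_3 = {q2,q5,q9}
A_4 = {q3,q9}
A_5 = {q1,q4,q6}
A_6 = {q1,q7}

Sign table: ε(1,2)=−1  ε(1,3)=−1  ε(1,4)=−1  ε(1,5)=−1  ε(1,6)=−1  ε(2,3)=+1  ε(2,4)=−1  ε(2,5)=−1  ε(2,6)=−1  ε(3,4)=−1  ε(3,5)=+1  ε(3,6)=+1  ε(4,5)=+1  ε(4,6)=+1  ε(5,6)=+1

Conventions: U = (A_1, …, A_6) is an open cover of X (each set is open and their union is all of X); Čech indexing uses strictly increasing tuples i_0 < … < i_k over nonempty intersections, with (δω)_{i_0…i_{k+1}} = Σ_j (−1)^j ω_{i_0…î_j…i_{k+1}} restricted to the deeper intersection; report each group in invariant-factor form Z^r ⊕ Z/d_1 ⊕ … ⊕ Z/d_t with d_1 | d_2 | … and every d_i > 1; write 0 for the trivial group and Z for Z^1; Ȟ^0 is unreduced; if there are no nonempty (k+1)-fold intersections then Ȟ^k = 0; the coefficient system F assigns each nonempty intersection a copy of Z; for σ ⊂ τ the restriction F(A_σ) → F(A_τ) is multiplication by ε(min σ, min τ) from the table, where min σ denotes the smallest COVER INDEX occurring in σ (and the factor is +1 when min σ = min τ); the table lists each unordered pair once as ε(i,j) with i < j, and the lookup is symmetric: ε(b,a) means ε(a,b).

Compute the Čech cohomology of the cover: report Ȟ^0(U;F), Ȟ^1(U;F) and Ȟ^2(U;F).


Ȟ^0 ≅ 0, Ȟ^1 ≅ Z ⊕ Z/2 and Ȟ^2 ≅ 0

nonempty intersections:
  A12={q8} A14={q3} A15={q4,q6} A16={q7} A23={q2} A34={q9} A56={q1}
C dims 6,7; δ0: rk 6, SNF 1^5·2
Ȟ^0: (6−6)−0=0 ⇒ 0
Ȟ^1: (7−0)−6=1 plus torsion [2] ⇒ Z ⊕ Z/2
Ȟ^2: (0−0)−0=0 ⇒ 0


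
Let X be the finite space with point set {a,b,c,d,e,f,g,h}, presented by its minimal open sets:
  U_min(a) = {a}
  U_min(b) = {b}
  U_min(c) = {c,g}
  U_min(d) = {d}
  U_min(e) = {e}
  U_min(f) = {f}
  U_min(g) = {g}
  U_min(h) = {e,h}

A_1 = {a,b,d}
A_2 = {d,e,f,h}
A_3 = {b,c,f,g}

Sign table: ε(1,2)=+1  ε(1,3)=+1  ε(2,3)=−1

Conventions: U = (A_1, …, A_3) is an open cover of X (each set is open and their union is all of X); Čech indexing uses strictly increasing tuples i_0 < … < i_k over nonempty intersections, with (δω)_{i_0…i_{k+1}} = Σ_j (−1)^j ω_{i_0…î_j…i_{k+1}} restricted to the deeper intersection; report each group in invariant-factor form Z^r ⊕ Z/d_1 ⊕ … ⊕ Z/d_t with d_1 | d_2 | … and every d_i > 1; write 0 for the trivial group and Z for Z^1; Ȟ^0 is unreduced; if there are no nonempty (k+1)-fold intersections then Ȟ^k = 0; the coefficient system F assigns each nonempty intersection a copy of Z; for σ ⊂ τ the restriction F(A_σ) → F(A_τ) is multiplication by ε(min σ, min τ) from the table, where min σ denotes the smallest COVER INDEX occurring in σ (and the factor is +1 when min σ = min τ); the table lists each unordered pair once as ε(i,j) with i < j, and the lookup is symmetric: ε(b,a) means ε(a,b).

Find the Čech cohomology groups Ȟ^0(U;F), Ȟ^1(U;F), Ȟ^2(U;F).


cover nerve:
  A12={d} A13={b} A23={f}
C dims 3,3; δ0: rk 3, SNF 1^2·2
Ȟ^0: (3−3)−0=0 ⇒ 0
Ȟ^1: (3−0)−3=0 plus torsion [2] ⇒ Z/2
Ȟ^2: (0−0)−0=0 ⇒ 0

Ȟ^0 ≅ 0; Ȟ^1 ≅ Z/2; Ȟ^2 ≅ 0


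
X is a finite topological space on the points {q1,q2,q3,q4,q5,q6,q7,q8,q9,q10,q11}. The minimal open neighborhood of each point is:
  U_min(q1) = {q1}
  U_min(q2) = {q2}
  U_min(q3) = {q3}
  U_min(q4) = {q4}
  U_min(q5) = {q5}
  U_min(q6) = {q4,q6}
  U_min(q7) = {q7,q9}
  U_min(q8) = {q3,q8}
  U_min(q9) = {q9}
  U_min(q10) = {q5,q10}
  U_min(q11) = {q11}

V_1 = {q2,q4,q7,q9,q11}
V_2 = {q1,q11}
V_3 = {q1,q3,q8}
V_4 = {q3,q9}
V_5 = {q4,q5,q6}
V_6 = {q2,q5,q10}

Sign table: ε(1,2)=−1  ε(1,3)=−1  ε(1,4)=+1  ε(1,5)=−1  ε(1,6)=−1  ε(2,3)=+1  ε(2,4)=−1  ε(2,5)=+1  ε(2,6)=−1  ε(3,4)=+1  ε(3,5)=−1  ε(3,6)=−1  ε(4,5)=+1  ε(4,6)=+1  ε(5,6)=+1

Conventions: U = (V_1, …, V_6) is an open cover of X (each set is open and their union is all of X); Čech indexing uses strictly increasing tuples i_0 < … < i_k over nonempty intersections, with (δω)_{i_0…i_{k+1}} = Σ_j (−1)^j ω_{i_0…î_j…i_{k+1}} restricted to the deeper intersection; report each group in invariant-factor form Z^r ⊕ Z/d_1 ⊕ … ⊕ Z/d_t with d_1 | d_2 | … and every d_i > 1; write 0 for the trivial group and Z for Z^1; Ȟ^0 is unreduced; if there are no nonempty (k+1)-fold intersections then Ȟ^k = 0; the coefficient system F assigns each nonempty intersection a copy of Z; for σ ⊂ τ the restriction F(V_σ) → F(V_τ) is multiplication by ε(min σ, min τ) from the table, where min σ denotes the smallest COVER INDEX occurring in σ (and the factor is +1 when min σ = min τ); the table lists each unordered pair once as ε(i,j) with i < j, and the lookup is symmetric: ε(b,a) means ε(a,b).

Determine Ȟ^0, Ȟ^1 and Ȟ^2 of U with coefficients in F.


nonempty intersections:
  V12={q11} V14={q9} V15={q4} V16={q2} V23={q1} V34={q3} V56={q5}
C dims 6,7; δ0: rk 6, SNF 1^5·2
Ȟ^0: (6−6)−0=0 ⇒ 0
Ȟ^1: (7−0)−6=1 plus torsion [2] ⇒ Z ⊕ Z/2
Ȟ^2: (0−0)−0=0 ⇒ 0

Ȟ^0(U;F) ≅ 0; Ȟ^1(U;F) ≅ Z ⊕ Z/2; Ȟ^2(U;F) ≅ 0


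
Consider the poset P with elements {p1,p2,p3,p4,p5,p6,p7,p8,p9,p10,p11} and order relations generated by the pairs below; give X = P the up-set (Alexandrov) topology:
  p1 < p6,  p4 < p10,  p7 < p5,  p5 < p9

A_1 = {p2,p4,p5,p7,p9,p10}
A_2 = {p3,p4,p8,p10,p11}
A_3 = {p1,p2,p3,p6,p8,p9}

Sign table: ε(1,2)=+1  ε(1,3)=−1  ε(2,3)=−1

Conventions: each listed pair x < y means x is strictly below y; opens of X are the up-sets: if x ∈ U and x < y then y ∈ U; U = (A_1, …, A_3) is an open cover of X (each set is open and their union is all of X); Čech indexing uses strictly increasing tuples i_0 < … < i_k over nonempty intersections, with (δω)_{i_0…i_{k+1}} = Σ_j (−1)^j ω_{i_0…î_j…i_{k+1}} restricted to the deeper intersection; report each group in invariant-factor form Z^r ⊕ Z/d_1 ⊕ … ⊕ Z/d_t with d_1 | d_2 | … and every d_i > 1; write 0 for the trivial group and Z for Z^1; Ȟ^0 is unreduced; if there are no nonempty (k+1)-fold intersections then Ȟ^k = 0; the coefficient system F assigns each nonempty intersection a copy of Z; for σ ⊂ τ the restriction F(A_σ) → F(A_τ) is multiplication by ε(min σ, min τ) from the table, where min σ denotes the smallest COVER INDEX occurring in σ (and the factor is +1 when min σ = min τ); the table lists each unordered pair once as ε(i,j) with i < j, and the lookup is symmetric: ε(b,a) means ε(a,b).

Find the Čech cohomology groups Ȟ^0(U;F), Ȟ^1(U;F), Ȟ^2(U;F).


Ȟ^0 = Z, Ȟ^1 = Z, Ȟ^2 = 0

intersection data:
  A12={p4,p10} A13={p2,p9} A23={p3,p8}
C dims 3,3; δ0: rk 2, SNF 1^2
Ȟ^0 = (3 − 2) − 0 = 1, so Ȟ^0 ≅ Z
Ȟ^1 = (3 − 0) − 2 = 1, so Ȟ^1 ≅ Z
Ȟ^2 = (0 − 0) − 0 = 0, so Ȟ^2 ≅ 0


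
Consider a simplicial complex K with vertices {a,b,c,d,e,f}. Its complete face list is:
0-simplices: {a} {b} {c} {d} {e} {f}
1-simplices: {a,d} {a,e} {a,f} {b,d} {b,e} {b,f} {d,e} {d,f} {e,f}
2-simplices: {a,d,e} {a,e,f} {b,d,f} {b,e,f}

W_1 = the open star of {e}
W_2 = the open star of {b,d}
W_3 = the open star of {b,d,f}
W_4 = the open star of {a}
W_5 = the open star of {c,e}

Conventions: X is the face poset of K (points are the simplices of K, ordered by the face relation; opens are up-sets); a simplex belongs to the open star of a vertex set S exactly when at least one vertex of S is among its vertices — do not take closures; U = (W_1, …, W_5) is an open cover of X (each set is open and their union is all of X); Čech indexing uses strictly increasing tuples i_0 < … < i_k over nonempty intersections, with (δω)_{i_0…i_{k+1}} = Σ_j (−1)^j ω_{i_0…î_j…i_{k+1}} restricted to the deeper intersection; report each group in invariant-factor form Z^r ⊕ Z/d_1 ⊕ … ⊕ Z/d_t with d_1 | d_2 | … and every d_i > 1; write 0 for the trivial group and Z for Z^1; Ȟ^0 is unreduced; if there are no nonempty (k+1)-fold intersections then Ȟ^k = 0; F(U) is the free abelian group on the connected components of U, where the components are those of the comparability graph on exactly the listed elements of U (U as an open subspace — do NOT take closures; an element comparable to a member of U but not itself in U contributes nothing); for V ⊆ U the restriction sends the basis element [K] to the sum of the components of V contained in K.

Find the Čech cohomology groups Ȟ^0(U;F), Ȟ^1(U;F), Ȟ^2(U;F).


nerve of the cover:
  W1={{e},{a,e},{b,e},{d,e},{e,f},{a,d,e},{a,e,f},{b,e,f}} W2={{b},{d},{a,d},{b,d},{b,e},{b,f},{d,e},{d,f},{a,d,e},{b,d,f},{b,e,f}} W3={{b},{d},{f},{a,d},{a,f},{b,d},{b,e},{b,f},{d,e},{d,f},{e,f},{a,d,e},{a,e,f},{b,d,f},{b,e,f}} W4={{a},{a,d},{a,e},{a,f},{a,d,e},{a,e,f}} W5={{c},{e},{a,e},{b,e},{d,e},{e,f},{a,d,e},{a,e,f},{b,e,f}}
  W12={{b,e},{d,e},{a,d,e},{b,e,f}} W13={{b,e},{d,e},{e,f},{a,d,e},{a,e,f},{b,e,f}} W14={{a,e},{a,d,e},{a,e,f}} W15={{e},{a,e},{b,e},{d,e},{e,f},{a,d,e},{a,e,f},{b,e,f}} W23={{b},{d},{a,d},{b,d},{b,e},{b,f},{d,e},{d,f},{a,d,e},{b,d,f},{b,e,f}} W24={{a,d},{a,d,e}} W25={{b,e},{d,e},{a,d,e},{b,e,f}} W34={{a,d},{a,f},{a,d,e},{a,e,f}} W35={{b,e},{d,e},{e,f},{a,d,e},{a,e,f},{b,e,f}} W45={{a,e},{a,d,e},{a,e,f}}
  W123={{b,e},{d,e},{a,d,e},{b,e,f}} W124={{a,d,e}} W125={{b,e},{d,e},{a,d,e},{b,e,f}} W134={{a,d,e},{a,e,f}} W135={{b,e},{d,e},{e,f},{a,d,e},{a,e,f},{b,e,f}} W145={{a,e},{a,d,e},{a,e,f}} W234={{a,d},{a,d,e}} W235={{b,e},{d,e},{a,d,e},{b,e,f}} W245={{a,d,e}} W345={{a,d,e},{a,e,f}}
  W1234={{a,d,e}} W1235={{b,e},{d,e},{a,d,e},{b,e,f}} W1245={{a,d,e}} W1345={{a,d,e},{a,e,f}} W2345={{a,d,e}}
  W12345={{a,d,e}}
components per intersection:
  W1: {{e},{a,e},{b,e},{d,e},{e,f},{a,d,e},{a,e,f},{b,e,f}}
  W2: {{b},{d},{a,d},{b,d},{b,e},{b,f},{d,e},{d,f},{a,d,e},{b,d,f},{b,e,f}}
  W3: {{b},{d},{f},{a,d},{a,f},{b,d},{b,e},{b,f},{d,e},{d,f},{e,f},{a,d,e},{a,e,f},{b,d,f},{b,e,f}}
  W4: {{a},{a,d},{a,e},{a,f},{a,d,e},{a,e,f}}
  W5: {{c}} {{e},{a,e},{b,e},{d,e},{e,f},{a,d,e},{a,e,f},{b,e,f}}
  W12: {{b,e},{b,e,f}} {{d,e},{a,d,e}}
  W13: {{b,e},{e,f},{a,e,f},{b,e,f}} {{d,e},{a,d,e}}
  W14: {{a,e},{a,d,e},{a,e,f}}
  W15: {{e},{a,e},{b,e},{d,e},{e,f},{a,d,e},{a,e,f},{b,e,f}}
  W23: {{b},{d},{a,d},{b,d},{b,e},{b,f},{d,e},{d,f},{a,d,e},{b,d,f},{b,e,f}}
  W24: {{a,d},{a,d,e}}
  W25: {{b,e},{b,e,f}} {{d,e},{a,d,e}}
  W34: {{a,d},{a,d,e}} {{a,f},{a,e,f}}
  W35: {{b,e},{e,f},{a,e,f},{b,e,f}} {{d,e},{a,d,e}}
  W45: {{a,e},{a,d,e},{a,e,f}}
  W123: {{b,e},{b,e,f}} {{d,e},{a,d,e}}
  W124: {{a,d,e}}
  W125: {{b,e},{b,e,f}} {{d,e},{a,d,e}}
  W134: {{a,d,e}} {{a,e,f}}
  W135: {{b,e},{e,f},{a,e,f},{b,e,f}} {{d,e},{a,d,e}}
  W145: {{a,e},{a,d,e},{a,e,f}}
  W234: {{a,d},{a,d,e}}
  W235: {{b,e},{b,e,f}} {{d,e},{a,d,e}}
  W245: {{a,d,e}}
  W345: {{a,d,e}} {{a,e,f}}
  W1234: {{a,d,e}}
  W1235: {{b,e},{b,e,f}} {{d,e},{a,d,e}}
  W1245: {{a,d,e}}
  W1345: {{a,d,e}} {{a,e,f}}
  W2345: {{a,d,e}}
  W12345: {{a,d,e}}
C dims 6,15,16,7; δ0: rk 4, SNF 1^4; δ1: rk 10, SNF 1^10; δ2: rk 6, SNF 1^6
Ȟ^0 = (6 − 4) − 0 = 2, so Ȟ^0 ≅ Z^2
Ȟ^1 = (15 − 10) − 4 = 1, so Ȟ^1 ≅ Z
Ȟ^2 = (16 − 6) − 10 = 0, so Ȟ^2 ≅ 0

Ȟ^0 = Z^2, Ȟ^1 = Z, Ȟ^2 = 0


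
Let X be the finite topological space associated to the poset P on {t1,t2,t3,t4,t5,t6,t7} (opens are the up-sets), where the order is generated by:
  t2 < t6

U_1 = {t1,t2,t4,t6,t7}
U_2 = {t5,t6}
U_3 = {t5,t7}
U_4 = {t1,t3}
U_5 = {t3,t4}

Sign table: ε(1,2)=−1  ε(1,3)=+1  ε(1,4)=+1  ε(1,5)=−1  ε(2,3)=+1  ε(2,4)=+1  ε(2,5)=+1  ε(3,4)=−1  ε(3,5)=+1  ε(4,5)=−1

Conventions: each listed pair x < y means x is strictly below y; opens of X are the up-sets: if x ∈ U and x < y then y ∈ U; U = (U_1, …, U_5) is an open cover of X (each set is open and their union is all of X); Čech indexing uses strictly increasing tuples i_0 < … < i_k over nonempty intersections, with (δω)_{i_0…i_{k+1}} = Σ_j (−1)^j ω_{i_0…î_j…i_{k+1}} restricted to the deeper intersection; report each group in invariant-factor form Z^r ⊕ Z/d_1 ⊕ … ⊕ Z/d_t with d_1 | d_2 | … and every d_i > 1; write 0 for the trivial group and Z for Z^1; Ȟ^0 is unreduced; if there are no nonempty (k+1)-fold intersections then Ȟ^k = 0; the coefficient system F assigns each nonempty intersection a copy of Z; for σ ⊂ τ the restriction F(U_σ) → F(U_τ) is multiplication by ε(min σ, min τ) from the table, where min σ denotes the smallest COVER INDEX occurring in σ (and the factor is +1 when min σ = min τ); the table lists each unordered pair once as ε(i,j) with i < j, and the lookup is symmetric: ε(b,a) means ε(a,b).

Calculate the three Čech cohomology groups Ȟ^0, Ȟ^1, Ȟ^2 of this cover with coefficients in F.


Ȟ^0 ≅ 0, Ȟ^1 ≅ Z ⊕ Z/2 and Ȟ^2 ≅ 0

cover nerve:
  U12={t6} U13={t7} U14={t1} U15={t4} U23={t5} U45={t3}
C dims 5,6; δ0: rk 5, SNF 1^4·2
Ȟ^0: (5−5)−0=0 ⇒ 0
Ȟ^1: (6−0)−5=1 plus torsion [2] ⇒ Z ⊕ Z/2
Ȟ^2: (0−0)−0=0 ⇒ 0


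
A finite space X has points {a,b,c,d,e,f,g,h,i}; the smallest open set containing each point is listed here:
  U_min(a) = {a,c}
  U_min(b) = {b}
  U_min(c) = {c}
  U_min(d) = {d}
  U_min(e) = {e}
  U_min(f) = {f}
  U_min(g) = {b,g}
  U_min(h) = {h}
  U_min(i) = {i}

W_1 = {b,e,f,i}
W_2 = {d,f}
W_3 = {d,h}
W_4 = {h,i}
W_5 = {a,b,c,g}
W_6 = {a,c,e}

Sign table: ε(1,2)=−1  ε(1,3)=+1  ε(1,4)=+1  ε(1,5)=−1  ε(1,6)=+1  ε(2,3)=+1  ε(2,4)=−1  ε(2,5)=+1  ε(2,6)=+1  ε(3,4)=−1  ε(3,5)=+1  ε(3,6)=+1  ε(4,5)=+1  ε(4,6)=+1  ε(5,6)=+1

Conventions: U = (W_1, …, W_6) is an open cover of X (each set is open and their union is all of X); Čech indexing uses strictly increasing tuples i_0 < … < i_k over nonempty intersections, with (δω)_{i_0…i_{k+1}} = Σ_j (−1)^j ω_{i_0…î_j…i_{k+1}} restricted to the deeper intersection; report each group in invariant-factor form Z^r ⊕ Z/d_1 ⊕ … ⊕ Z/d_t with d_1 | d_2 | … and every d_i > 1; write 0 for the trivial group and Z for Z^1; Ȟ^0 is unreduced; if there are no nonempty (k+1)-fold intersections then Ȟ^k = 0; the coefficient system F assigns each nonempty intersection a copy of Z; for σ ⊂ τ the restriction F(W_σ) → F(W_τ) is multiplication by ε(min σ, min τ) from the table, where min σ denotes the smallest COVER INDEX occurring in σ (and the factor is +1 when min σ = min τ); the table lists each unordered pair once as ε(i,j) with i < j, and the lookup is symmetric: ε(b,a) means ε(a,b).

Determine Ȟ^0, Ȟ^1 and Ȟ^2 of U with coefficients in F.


cover nerve:
  W12={f} W14={i} W15={b} W16={e} W23={d} W34={h} W56={a,c}
C dims 6,7; δ0: rk 6, SNF 1^5·2
Ȟ^0: (6−6)−0=0 ⇒ 0
Ȟ^1: (7−0)−6=1 plus torsion [2] ⇒ Z ⊕ Z/2
Ȟ^2: (0−0)−0=0 ⇒ 0

Ȟ^0(U;F) ≅ 0, Ȟ^1(U;F) ≅ Z ⊕ Z/2, Ȟ^2(U;F) ≅ 0


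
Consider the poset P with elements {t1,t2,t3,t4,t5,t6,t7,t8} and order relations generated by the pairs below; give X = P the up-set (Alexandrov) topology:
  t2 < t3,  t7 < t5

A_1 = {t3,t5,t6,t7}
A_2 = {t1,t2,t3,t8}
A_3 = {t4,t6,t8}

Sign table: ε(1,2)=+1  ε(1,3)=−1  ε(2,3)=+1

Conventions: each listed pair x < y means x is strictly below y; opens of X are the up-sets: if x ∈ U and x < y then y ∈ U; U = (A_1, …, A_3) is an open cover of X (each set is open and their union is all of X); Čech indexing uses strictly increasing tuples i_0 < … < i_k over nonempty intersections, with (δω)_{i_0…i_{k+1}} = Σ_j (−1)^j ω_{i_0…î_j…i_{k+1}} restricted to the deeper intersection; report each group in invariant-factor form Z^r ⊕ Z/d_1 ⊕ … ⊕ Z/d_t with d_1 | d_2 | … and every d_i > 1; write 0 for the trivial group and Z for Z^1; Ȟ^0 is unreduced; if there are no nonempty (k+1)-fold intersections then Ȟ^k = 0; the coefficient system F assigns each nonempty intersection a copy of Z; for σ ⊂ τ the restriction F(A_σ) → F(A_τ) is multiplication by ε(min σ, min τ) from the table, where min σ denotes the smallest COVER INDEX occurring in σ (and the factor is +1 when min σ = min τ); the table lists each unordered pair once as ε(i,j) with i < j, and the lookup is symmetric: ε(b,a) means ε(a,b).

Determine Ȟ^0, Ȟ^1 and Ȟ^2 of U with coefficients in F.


Ȟ^0(U;F) ≅ 0, Ȟ^1(U;F) ≅ Z/2 and Ȟ^2(U;F) ≅ 0

nonempty overlaps:
  A12={t3} A13={t6} A23={t8}
C dims 3,3; δ0: rk 3, SNF 1^2·2
degree 0: 3−3−0 = 0 → Ȟ^0 ≅ 0
degree 1: 3−0−3 = 0 plus torsion [2] → Ȟ^1 ≅ Z/2
degree 2: 0−0−0 = 0 → Ȟ^2 ≅ 0


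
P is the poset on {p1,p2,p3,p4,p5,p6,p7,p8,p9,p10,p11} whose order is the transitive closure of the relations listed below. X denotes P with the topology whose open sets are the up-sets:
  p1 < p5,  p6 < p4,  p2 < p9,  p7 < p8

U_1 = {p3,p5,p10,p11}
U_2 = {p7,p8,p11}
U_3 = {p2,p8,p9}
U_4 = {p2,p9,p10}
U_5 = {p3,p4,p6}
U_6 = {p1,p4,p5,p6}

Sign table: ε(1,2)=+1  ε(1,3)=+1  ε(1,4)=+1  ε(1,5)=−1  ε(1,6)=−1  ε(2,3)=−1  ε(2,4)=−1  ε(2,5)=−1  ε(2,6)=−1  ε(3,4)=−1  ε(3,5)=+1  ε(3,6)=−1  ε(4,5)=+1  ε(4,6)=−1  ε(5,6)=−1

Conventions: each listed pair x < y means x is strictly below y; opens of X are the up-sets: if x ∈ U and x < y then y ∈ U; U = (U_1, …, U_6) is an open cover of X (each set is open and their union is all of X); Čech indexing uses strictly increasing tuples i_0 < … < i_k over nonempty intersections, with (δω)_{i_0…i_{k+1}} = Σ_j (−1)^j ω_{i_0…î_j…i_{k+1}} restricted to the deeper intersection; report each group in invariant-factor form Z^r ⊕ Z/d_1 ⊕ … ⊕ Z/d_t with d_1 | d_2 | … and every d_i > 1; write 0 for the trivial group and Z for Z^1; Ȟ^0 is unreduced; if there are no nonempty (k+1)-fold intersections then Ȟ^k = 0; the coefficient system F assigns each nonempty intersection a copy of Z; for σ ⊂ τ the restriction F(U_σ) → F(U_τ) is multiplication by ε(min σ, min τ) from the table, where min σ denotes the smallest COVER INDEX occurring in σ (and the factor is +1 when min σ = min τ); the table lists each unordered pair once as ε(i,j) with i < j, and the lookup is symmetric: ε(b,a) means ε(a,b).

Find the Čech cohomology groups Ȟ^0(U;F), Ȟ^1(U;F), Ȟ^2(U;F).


Ȟ^0 ≅ 0, Ȟ^1 ≅ Z ⊕ Z/2 and Ȟ^2 ≅ 0

intersection data:
  U12={p11} U14={p10} U15={p3} U16={p5} U23={p8} U34={p2,p9} U56={p4,p6}
C dims 6,7; δ0: rk 6, SNF 1^5·2
Ȟ^0 = (6 − 6) − 0 = 0, so Ȟ^0 ≅ 0
Ȟ^1 = (7 − 0) − 6 = 1 plus torsion [2], so Ȟ^1 ≅ Z ⊕ Z/2
Ȟ^2 = (0 − 0) − 0 = 0, so Ȟ^2 ≅ 0


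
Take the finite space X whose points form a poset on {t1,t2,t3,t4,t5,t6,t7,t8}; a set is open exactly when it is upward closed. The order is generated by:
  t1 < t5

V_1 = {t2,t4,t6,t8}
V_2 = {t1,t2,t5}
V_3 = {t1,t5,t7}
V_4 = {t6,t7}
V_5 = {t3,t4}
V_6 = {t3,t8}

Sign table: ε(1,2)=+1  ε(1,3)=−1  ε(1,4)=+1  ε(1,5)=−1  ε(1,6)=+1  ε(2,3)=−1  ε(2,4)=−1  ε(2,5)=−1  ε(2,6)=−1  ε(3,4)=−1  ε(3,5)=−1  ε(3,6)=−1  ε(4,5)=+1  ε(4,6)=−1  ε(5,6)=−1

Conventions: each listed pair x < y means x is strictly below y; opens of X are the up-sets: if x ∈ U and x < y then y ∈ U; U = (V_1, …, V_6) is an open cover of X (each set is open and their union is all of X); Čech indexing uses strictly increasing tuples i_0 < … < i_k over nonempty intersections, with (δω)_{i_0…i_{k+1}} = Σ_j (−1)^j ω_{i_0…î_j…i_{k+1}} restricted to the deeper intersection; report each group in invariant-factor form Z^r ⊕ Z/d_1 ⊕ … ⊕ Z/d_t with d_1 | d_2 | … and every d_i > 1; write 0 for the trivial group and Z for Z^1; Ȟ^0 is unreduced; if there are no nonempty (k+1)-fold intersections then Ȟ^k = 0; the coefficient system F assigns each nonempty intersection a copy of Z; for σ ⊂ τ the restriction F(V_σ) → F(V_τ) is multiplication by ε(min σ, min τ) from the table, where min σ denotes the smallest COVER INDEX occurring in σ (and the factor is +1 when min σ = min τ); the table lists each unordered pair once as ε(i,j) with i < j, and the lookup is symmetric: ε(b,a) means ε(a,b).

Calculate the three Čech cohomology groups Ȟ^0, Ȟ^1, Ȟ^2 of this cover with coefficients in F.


nonempty intersections:
  V12={t2} V14={t6} V15={t4} V16={t8} V23={t1,t5} V34={t7} V56={t3}
C dims 6,7; δ0: rk 5, SNF 1^5
Ȟ^0: (6−5)−0=1 ⇒ Z
Ȟ^1: (7−0)−5=2 ⇒ Z^2
Ȟ^2: (0−0)−0=0 ⇒ 0

Ȟ^0(U;F) ≅ Z, Ȟ^1(U;F) ≅ Z^2 and Ȟ^2(U;F) ≅ 0


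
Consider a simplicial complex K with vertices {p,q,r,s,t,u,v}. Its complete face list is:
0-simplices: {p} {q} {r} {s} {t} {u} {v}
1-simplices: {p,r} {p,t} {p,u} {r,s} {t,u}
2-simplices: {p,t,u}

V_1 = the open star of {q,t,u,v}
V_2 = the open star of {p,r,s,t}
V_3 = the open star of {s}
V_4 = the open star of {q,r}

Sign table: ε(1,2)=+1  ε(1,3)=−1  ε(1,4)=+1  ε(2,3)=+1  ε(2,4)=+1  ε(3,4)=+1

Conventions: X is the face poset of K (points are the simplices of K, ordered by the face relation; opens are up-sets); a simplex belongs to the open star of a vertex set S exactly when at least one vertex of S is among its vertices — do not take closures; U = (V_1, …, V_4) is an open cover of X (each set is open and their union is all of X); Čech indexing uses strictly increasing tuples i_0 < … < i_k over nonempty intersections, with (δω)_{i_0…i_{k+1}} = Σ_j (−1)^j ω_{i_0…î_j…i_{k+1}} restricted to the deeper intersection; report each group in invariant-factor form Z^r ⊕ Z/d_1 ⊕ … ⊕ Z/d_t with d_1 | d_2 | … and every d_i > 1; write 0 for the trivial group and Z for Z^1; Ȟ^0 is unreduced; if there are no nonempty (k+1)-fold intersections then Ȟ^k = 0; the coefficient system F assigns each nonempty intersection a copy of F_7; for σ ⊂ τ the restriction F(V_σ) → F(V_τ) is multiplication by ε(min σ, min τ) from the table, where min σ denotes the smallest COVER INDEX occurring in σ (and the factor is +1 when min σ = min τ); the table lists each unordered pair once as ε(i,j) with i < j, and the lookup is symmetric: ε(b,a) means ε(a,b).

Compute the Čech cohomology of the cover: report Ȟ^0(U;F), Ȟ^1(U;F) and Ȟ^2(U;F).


nerve of the cover:
  V1={{q},{t},{u},{v},{p,t},{p,u},{t,u},{p,t,u}} V2={{p},{r},{s},{t},{p,r},{p,t},{p,u},{r,s},{t,u},{p,t,u}} V3={{s},{r,s}} V4={{q},{r},{p,r},{r,s}}
  V12={{t},{p,t},{p,u},{t,u},{p,t,u}} V14={{q}} V23={{s},{r,s}} V24={{r},{p,r},{r,s}} V34={{r,s}}
  V234={{r,s}}
C dims 4,5,1; δ0: rk_F7 3; δ1: rk_F7 1
Ȟ^0 = (4 − 3) − 0 = 1, so Ȟ^0 ≅ Z/7
Ȟ^1 = (5 − 1) − 3 = 1, so Ȟ^1 ≅ Z/7
Ȟ^2 = (1 − 0) − 1 = 0, so Ȟ^2 ≅ 0

Ȟ^0 = Z/7, Ȟ^1 = Z/7 and Ȟ^2 = 0


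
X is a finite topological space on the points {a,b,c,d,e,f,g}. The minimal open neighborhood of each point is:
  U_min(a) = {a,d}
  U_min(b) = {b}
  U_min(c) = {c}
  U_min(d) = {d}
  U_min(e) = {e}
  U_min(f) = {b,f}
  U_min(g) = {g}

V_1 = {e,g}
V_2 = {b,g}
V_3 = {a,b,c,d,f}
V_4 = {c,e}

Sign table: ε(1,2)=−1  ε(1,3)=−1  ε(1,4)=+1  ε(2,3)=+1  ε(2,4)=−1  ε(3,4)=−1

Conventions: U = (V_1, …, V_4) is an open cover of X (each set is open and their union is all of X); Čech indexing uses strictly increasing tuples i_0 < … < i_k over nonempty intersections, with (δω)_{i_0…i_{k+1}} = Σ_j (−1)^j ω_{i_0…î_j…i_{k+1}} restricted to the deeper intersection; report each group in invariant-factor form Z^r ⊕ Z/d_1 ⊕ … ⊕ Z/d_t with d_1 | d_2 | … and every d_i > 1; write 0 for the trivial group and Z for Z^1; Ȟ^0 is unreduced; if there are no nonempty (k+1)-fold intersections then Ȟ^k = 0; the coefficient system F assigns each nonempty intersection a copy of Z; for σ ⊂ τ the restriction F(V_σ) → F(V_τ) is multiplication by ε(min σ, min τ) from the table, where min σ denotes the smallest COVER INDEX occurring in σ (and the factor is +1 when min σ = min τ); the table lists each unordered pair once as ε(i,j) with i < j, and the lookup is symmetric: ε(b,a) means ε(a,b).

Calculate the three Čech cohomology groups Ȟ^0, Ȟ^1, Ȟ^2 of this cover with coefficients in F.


Ȟ^0 ≅ Z; Ȟ^1 ≅ Z; Ȟ^2 ≅ 0

intersection data:
  V12={g} V14={e} V23={b} V34={c}
C dims 4,4; δ0: rk 3, SNF 1^3
Ȟ^0 = (4 − 3) − 0 = 1, so Ȟ^0 ≅ Z
Ȟ^1 = (4 − 0) − 3 = 1, so Ȟ^1 ≅ Z
Ȟ^2 = (0 − 0) − 0 = 0, so Ȟ^2 ≅ 0


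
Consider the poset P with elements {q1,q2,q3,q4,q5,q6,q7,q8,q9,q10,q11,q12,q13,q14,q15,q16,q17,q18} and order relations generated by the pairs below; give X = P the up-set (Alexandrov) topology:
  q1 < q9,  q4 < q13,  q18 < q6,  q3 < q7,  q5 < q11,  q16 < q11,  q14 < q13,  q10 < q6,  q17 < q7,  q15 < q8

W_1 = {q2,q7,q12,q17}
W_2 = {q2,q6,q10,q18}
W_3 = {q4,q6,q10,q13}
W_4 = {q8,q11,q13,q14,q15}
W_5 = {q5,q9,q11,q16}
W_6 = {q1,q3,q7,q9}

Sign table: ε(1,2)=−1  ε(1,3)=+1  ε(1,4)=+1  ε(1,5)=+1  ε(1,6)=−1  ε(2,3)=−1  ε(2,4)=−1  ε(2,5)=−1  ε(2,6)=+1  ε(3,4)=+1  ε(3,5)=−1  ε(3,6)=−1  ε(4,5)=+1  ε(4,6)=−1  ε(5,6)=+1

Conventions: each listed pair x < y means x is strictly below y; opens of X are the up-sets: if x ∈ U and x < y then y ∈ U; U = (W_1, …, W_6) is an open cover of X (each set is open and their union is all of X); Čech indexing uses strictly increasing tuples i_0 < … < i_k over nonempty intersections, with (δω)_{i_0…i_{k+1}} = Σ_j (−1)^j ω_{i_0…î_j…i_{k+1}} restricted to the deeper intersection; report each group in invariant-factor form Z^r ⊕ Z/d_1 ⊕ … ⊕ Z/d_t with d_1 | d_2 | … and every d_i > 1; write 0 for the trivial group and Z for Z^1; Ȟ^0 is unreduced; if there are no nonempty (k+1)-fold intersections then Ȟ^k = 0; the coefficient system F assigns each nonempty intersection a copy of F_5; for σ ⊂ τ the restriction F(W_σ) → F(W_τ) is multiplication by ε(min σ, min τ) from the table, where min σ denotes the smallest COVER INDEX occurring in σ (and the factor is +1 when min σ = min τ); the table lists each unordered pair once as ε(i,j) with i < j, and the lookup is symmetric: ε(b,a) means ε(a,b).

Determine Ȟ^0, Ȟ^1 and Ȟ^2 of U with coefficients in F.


nonempty intersections:
  W12={q2} W16={q7} W23={q6,q10} W34={q13} W45={q11} W56={q9}
C dims 6,6; δ0: rk_F5 6
Ȟ^0: (6−6)−0=0 ⇒ 0
Ȟ^1: (6−0)−6=0 ⇒ 0
Ȟ^2: (0−0)−0=0 ⇒ 0

Ȟ^0(U;F) ≅ 0, Ȟ^1(U;F) ≅ 0 and Ȟ^2(U;F) ≅ 0
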